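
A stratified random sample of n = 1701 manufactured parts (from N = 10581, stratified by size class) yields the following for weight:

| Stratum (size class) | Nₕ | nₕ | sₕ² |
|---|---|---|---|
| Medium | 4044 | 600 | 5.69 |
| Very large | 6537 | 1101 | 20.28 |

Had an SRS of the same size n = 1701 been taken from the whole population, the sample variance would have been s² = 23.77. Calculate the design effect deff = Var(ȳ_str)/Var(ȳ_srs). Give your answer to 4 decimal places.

Var(ȳ_str) = Σ Wₕ²(1−fₕ)sₕ²/nₕ with Wₕ = Nₕ/10581:
  Medium: (4044/10581)²·(1−600/4044)·5.69/600 = 0.001179728
  Very large: (6537/10581)²·(1−1101/6537)·20.28/1101 = 0.0058463544
  → Var(ȳ_str) = 0.0070260824.
Var(ȳ_srs) = (1 − 1701/10581)·23.77/1701 = 0.011727653.
deff = 0.0070260824 / 0.011727653 = 0.5991.

0.5991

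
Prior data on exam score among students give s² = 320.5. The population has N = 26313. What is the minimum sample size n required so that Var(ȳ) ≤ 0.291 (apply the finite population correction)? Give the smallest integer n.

1058

Without fpc, n₀ = s²/D = 320.5/0.291 = 1101.3746.
With fpc, (1 − n/N)·s²/n ≤ D requires n ≥ n₀/(1 + n₀/N) = 1101.3746/(1 + 1101.3746/26313) = 1057.1268.
Rounding up, n = 1058.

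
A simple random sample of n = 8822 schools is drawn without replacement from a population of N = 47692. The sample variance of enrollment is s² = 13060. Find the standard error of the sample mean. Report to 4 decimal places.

1.0984

Under SRS without replacement, Var(ȳ) = (1 − f)·s²/n with f = n/N = 8822/47692 = 0.18497861.
Var(ȳ) = (1 − 0.18497861)·13060/8822 = 0.81502139·1.4803899 = 1.2065495.
SE(ȳ) = √(1.2065495) = 1.0984.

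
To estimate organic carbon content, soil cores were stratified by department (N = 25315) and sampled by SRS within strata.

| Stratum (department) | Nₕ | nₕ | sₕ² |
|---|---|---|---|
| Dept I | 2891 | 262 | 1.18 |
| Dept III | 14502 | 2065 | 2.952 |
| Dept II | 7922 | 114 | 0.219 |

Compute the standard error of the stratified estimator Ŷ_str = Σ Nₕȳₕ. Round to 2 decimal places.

641.01

Var(Ŷ_str) = Σₕ Nₕ²(1 − fₕ)sₕ²/nₕ.
Dept I: 2891²·(1 − 262/2891)·1.18/262 = 34230.985.
Dept III: 14502²·(1 − 2065/14502)·2.952/2065 = 257833.79.
Dept II: 7922²·(1 − 114/7922)·0.219/114 = 118826.66.
Sum = 410891.44.
SE = √(410891.44) = 641.01.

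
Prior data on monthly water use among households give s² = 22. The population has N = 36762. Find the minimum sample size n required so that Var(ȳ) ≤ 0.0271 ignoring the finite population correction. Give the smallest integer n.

Without fpc, n₀ = s²/D = 22/0.0271 = 811.8081.
Rounding up, n = 812.

812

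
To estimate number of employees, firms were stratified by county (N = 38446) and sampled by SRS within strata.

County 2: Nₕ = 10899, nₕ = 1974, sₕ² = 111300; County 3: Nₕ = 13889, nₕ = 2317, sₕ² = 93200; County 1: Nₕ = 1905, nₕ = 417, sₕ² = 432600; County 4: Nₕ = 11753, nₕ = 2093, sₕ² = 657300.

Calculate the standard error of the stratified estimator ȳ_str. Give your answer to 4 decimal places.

5.8478

Var(ȳ_str) = Σₕ Wₕ²(1 − fₕ)sₕ²/nₕ with Wₕ = Nₕ/N, N = 38446.
County 2: Wₕ = 0.28348853; term = 0.28348853²·(1 − 0.18111753)·111300/1974 = 3.7105695.
County 3: Wₕ = 0.36125995; term = 0.36125995²·(1 − 0.16682267)·93200/2317 = 4.373881.
County 1: Wₕ = 0.04955002; term = 0.04955002²·(1 − 0.21889764)·432600/417 = 1.9895096.
County 4: Wₕ = 0.30570150; term = 0.30570150²·(1 − 0.17808219)·657300/2093 = 24.122257.
Sum = 34.196217.
SE = √(34.196217) = 5.8478.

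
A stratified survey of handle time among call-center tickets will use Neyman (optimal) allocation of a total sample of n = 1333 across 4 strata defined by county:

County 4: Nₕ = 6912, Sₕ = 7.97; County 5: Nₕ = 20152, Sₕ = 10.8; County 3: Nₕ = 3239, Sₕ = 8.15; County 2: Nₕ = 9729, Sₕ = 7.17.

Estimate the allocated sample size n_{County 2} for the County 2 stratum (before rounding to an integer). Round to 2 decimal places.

252.07

Neyman allocation: nₕ = n·NₕSₕ / Σⱼ NⱼSⱼ.
Σ NⱼSⱼ = 6912·7.97 + 20152·10.8 + 3239·8.15 + 9729·7.17 = 368885.02.
n_{County 2} = 1333·9729·7.17 / 368885.02 = 252.07.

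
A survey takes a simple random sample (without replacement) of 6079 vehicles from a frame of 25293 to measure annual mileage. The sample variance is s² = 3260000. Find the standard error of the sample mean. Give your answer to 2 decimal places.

Under SRS without replacement, Var(ȳ) = (1 − f)·s²/n with f = n/N = 6079/25293 = 0.24034318.
Var(ȳ) = (1 − 0.24034318)·3260000/6079 = 0.75965682·536.27241 = 407.383.
SE(ȳ) = √(407.383) = 20.18.

20.18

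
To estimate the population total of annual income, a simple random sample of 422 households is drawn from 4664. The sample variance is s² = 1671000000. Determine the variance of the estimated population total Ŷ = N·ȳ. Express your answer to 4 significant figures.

Var(Ŷ) = N²·Var(ȳ) = N²·(1 − n/N)·s²/n.
f = 422/4664 = 0.09048027; Var(ȳ) = 0.90951973·1671000000/422 = 3.6014395 × 10^6.
Var(Ŷ) = 4664² · (3.6014395 × 10^6) = 7.8341739 × 10^13.

7.834 × 10^13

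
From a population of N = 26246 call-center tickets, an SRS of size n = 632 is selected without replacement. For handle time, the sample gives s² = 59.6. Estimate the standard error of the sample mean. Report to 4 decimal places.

0.3034

Under SRS without replacement, Var(ȳ) = (1 − f)·s²/n with f = n/N = 632/26246 = 0.02407986.
Var(ȳ) = (1 − 0.02407986)·59.6/632 = 0.97592014·0.094303797 = 0.092032975.
SE(ȳ) = √(0.092032975) = 0.3034.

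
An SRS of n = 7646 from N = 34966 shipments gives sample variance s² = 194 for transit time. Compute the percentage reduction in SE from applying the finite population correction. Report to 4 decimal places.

f = n/N = 7646/34966 = 0.21866956.
SE_no-fpc = √(s²/n) = 0.15928824; SE_fpc = √((1−f)s²/n) = 0.14079949.
Ratio = √(1−f) = 0.88392898. Reduction = 100·(1 − 0.88392898) = 11.6071%.

11.6071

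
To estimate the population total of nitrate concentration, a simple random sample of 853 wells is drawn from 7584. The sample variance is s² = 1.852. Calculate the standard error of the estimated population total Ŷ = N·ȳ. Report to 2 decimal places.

Var(Ŷ) = N²·Var(ȳ) = N²·(1 − n/N)·s²/n.
f = 853/7584 = 0.11247363; Var(ȳ) = 0.88752637·1.852/853 = 0.0019269623.
Var(Ŷ) = 7584² · 0.0019269623 = 110833.2.
SE(Ŷ) = √(110833.2) = 332.92.

332.92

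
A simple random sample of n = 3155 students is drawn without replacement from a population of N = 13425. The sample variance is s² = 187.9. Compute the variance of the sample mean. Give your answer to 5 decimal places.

Under SRS without replacement, Var(ȳ) = (1 − f)·s²/n with f = n/N = 3155/13425 = 0.23500931.
Var(ȳ) = (1 − 0.23500931)·187.9/3155 = 0.76499069·0.05955626 = 0.045559984.

0.04556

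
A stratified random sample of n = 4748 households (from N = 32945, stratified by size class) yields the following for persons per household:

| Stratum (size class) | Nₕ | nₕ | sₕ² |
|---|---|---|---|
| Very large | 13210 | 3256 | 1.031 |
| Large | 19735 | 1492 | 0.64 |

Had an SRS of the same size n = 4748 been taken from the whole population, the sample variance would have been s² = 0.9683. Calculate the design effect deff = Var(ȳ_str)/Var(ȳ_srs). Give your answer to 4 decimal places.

1.0350

Var(ȳ_str) = Σ Wₕ²(1−fₕ)sₕ²/nₕ with Wₕ = Nₕ/32945:
  Very large: (13210/32945)²·(1−3256/13210)·1.031/3256 = 3.836151 × 10^-5
  Large: (19735/32945)²·(1−1492/19735)·0.64/1492 = 1.422871 × 10^-4
  → Var(ȳ_str) = 1.8064861 × 10^-4.
Var(ȳ_srs) = (1 − 4748/32945)·0.9683/4748 = 1.7454709 × 10^-4.
deff = (1.8064861 × 10^-4) / (1.7454709 × 10^-4) = 1.0350.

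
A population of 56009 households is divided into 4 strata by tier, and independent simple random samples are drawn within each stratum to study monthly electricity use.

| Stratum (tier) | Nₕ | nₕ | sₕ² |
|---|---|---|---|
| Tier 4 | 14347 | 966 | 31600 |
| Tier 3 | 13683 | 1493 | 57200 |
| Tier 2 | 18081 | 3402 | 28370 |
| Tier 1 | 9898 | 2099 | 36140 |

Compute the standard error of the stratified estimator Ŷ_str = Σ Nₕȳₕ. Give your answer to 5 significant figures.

127330

Var(Ŷ_str) = Σₕ Nₕ²(1 − fₕ)sₕ²/nₕ.
Tier 4: 14347²·(1 − 966/14347)·31600/966 = 6.2799997 × 10^9.
Tier 3: 13683²·(1 − 1493/13683)·57200/1493 = 6.3903001 × 10^9.
Tier 2: 18081²·(1 − 3402/18081)·28370/3402 = 2.2133186 × 10^9.
Tier 1: 9898²·(1 − 2099/9898)·36140/2099 = 1.3291135 × 10^9.
Sum = 1.6212732 × 10^10.
SE = √(1.6212732 × 10^10) = 127330.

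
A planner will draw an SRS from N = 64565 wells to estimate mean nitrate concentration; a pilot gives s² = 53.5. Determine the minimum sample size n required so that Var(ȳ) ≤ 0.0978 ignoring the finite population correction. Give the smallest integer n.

Without fpc, n₀ = s²/D = 53.5/0.0978 = 547.0348.
Rounding up, n = 548.

548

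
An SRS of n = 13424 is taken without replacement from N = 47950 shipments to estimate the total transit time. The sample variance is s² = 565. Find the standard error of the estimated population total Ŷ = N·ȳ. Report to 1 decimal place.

8347.4

Var(Ŷ) = N²·Var(ȳ) = N²·(1 − n/N)·s²/n.
f = 13424/47950 = 0.27995829; Var(ȳ) = 0.72004171·565/13424 = 0.030305689.
Var(Ŷ) = 47950² · 0.030305689 = 6.9678916 × 10^7.
SE(Ŷ) = √(6.9678916 × 10^7) = 8347.4.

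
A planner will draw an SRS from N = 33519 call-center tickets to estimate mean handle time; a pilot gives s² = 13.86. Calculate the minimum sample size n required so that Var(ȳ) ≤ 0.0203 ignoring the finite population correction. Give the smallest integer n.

Without fpc, n₀ = s²/D = 13.86/0.0203 = 682.7586.
Rounding up, n = 683.

683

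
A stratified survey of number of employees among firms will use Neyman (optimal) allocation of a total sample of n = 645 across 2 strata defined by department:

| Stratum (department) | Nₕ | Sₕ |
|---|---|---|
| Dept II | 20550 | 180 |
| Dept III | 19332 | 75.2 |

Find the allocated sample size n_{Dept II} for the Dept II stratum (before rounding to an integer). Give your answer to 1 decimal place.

Neyman allocation: nₕ = n·NₕSₕ / Σⱼ NⱼSⱼ.
Σ NⱼSⱼ = 20550·180 + 19332·75.2 = 5.1527664 × 10^6.
n_{Dept II} = 645·20550·180 / (5.1527664 × 10^6) = 463.0.

463.0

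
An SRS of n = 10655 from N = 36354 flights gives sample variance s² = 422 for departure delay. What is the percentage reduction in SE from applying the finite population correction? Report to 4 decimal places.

15.9221

f = n/N = 10655/36354 = 0.29309017.
SE_no-fpc = √(s²/n) = 0.19901211; SE_fpc = √((1−f)s²/n) = 0.16732526.
Ratio = √(1−f) = 0.84077930. Reduction = 100·(1 − 0.84077930) = 15.9221%.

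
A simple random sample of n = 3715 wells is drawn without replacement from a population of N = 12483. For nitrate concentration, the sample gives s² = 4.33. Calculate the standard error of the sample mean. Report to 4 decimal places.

Under SRS without replacement, Var(ȳ) = (1 − f)·s²/n with f = n/N = 3715/12483 = 0.29760474.
Var(ȳ) = (1 − 0.29760474)·4.33/3715 = 0.70239526·0.0011655451 = 8.1867334 × 10^-4.
SE(ȳ) = √(8.1867334 × 10^-4) = 0.0286.

0.0286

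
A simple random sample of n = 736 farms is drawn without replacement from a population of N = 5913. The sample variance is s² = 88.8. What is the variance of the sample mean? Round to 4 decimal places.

Under SRS without replacement, Var(ȳ) = (1 − f)·s²/n with f = n/N = 736/5913 = 0.12447150.
Var(ȳ) = (1 − 0.12447150)·88.8/736 = 0.87552850·0.12065217 = 0.10563442.

0.1056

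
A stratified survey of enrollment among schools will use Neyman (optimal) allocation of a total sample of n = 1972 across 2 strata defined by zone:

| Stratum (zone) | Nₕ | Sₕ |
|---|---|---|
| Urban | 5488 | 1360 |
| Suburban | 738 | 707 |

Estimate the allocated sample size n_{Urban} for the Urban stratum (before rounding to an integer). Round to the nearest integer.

1843

Neyman allocation: nₕ = n·NₕSₕ / Σⱼ NⱼSⱼ.
Σ NⱼSⱼ = 5488·1360 + 738·707 = 7.985446 × 10^6.
n_{Urban} = 1972·5488·1360 / (7.985446 × 10^6) = 1843.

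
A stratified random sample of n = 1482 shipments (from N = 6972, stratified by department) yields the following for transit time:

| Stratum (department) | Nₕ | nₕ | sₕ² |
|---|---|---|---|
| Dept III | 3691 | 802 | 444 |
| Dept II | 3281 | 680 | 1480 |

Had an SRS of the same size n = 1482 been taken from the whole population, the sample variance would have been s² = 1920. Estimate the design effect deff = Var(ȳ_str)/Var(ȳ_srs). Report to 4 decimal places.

Var(ȳ_str) = Σ Wₕ²(1−fₕ)sₕ²/nₕ with Wₕ = Nₕ/6972:
  Dept III: (3691/6972)²·(1−802/3691)·444/802 = 0.12144662
  Dept II: (3281/6972)²·(1−680/3281)·1480/680 = 0.38210668
  → Var(ȳ_str) = 0.5035533.
Var(ȳ_srs) = (1 − 1482/6972)·1920/1482 = 1.0201593.
deff = 0.5035533 / 1.0201593 = 0.4936.

0.4936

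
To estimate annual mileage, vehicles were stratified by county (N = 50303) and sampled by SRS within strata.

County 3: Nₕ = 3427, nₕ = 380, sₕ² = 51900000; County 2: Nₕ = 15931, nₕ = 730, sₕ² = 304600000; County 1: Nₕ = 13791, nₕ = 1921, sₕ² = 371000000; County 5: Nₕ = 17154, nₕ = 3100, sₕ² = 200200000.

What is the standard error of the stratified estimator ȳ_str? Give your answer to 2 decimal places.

243.20

Var(ȳ_str) = Σₕ Wₕ²(1 − fₕ)sₕ²/nₕ with Wₕ = Nₕ/N, N = 50303.
County 3: Wₕ = 0.06812715; term = 0.06812715²·(1 − 0.11088416)·51900000/380 = 563.61501.
County 2: Wₕ = 0.31670079; term = 0.31670079²·(1 − 0.04582261)·304600000/730 = 39933.232.
County 1: Wₕ = 0.27415860; term = 0.27415860²·(1 − 0.13929374)·371000000/1921 = 12494.108.
County 5: Wₕ = 0.34101346; term = 0.34101346²·(1 − 0.18071587)·200200000/3100 = 6152.9015.
Sum = 59143.857.
SE = √(59143.857) = 243.20.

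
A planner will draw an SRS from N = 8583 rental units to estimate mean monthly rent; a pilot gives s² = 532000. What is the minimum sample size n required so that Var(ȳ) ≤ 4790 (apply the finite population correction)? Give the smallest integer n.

110

Without fpc, n₀ = s²/D = 532000/4790 = 111.0647.
With fpc, (1 − n/N)·s²/n ≤ D requires n ≥ n₀/(1 + n₀/N) = 111.0647/(1 + 111.0647/8583) = 109.6459.
Rounding up, n = 110.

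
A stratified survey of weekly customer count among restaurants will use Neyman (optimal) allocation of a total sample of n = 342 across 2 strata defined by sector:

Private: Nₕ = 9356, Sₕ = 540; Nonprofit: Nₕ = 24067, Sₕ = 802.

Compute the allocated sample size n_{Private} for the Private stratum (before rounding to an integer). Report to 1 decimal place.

Neyman allocation: nₕ = n·NₕSₕ / Σⱼ NⱼSⱼ.
Σ NⱼSⱼ = 9356·540 + 24067·802 = 2.4353974 × 10^7.
n_{Private} = 342·9356·540 / (2.4353974 × 10^7) = 70.9.

70.9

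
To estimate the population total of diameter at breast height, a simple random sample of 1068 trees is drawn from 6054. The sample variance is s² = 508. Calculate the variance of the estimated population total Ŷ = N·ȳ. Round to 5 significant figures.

1.4358 × 10^7

Var(Ŷ) = N²·Var(ȳ) = N²·(1 − n/N)·s²/n.
f = 1068/6054 = 0.17641229; Var(ȳ) = 0.82358771·508/1068 = 0.39174397.
Var(Ŷ) = 6054² · 0.39174397 = 1.4357775 × 10^7.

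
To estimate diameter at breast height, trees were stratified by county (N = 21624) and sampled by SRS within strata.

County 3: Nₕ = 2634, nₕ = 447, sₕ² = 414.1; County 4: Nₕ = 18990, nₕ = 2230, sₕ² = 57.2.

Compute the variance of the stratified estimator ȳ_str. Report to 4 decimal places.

Var(ȳ_str) = Σₕ Wₕ²(1 − fₕ)sₕ²/nₕ with Wₕ = Nₕ/N, N = 21624.
County 3: Wₕ = 0.12180910; term = 0.12180910²·(1 − 0.16970387)·414.1/447 = 0.011412747.
County 4: Wₕ = 0.87819090; term = 0.87819090²·(1 − 0.11743023)·57.2/2230 = 0.017458948.
Sum = 0.028871695.

0.0289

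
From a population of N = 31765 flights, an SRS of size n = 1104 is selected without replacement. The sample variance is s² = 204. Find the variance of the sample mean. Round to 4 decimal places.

0.1784

Under SRS without replacement, Var(ȳ) = (1 − f)·s²/n with f = n/N = 1104/31765 = 0.03475523.
Var(ȳ) = (1 − 0.03475523)·204/1104 = 0.96524477·0.18478261 = 0.17836045.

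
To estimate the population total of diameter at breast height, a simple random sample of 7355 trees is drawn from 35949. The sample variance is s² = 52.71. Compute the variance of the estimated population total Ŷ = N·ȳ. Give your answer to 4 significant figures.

Var(Ŷ) = N²·Var(ȳ) = N²·(1 − n/N)·s²/n.
f = 7355/35949 = 0.20459540; Var(ȳ) = 0.79540460·52.71/7355 = 0.0057003095.
Var(Ŷ) = 35949² · 0.0057003095 = 7.3666844 × 10^6.

7.367 × 10^6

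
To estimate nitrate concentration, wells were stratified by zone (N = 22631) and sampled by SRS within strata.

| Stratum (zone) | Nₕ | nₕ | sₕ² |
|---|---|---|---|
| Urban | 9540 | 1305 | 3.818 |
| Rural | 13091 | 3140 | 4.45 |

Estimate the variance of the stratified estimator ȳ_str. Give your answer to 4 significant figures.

8.092 × 10^-4

Var(ȳ_str) = Σₕ Wₕ²(1 − fₕ)sₕ²/nₕ with Wₕ = Nₕ/N, N = 22631.
Urban: Wₕ = 0.42154567; term = 0.42154567²·(1 − 0.13679245)·3.818/1305 = 4.4877629 × 10^-4.
Rural: Wₕ = 0.57845433; term = 0.57845433²·(1 − 0.23985945)·4.45/3140 = 3.6046444 × 10^-4.
Sum = 8.0924073 × 10^-4.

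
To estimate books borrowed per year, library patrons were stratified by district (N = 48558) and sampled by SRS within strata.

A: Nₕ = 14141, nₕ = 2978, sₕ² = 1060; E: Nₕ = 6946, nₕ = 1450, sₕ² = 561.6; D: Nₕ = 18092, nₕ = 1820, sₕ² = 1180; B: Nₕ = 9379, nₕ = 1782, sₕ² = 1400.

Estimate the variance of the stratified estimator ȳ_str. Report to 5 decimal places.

0.13479

Var(ȳ_str) = Σₕ Wₕ²(1 − fₕ)sₕ²/nₕ with Wₕ = Nₕ/N, N = 48558.
A: Wₕ = 0.29121875; term = 0.29121875²·(1 − 0.21059331)·1060/2978 = 0.023829813.
E: Wₕ = 0.14304543; term = 0.14304543²·(1 − 0.20875324)·561.6/1450 = 0.0062707432.
D: Wₕ = 0.37258536; term = 0.37258536²·(1 − 0.10059695)·1180/1820 = 0.080949944.
B: Wₕ = 0.19315046; term = 0.19315046²·(1 − 0.18999893)·1400/1782 = 0.023740913.
Sum = 0.13479141.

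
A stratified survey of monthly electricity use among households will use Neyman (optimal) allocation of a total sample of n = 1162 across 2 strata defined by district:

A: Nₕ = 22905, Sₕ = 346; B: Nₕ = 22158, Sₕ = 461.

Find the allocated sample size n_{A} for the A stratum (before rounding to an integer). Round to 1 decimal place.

Neyman allocation: nₕ = n·NₕSₕ / Σⱼ NⱼSⱼ.
Σ NⱼSⱼ = 22905·346 + 22158·461 = 1.8139968 × 10^7.
n_{A} = 1162·22905·346 / (1.8139968 × 10^7) = 507.7.

507.7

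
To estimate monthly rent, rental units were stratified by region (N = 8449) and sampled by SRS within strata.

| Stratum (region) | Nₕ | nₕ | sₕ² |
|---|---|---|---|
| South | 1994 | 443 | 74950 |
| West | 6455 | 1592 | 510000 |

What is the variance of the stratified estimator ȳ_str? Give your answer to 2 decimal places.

148.20

Var(ȳ_str) = Σₕ Wₕ²(1 − fₕ)sₕ²/nₕ with Wₕ = Nₕ/N, N = 8449.
South: Wₕ = 0.23600426; term = 0.23600426²·(1 − 0.22216650)·74950/443 = 7.3298357.
West: Wₕ = 0.76399574; term = 0.76399574²·(1 − 0.24663052)·510000/1592 = 140.86951.
Sum = 148.19935.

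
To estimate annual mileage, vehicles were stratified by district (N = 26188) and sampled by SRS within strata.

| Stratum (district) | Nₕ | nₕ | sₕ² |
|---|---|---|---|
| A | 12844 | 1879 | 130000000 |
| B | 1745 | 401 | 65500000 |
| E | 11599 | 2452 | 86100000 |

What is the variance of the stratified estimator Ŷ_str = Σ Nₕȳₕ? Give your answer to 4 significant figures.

Var(Ŷ_str) = Σₕ Nₕ²(1 − fₕ)sₕ²/nₕ.
A: 12844²·(1 − 1879/12844)·130000000/1879 = 9.7437359 × 10^12.
B: 1745²·(1 − 401/1745)·65500000/401 = 3.830819 × 10^11.
E: 11599²·(1 − 2452/11599)·86100000/2452 = 3.7254772 × 10^12.
Sum = 1.3852295 × 10^13.

1.385 × 10^13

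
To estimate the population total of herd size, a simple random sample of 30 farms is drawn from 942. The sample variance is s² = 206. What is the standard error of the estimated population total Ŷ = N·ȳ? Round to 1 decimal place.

2428.8

Var(Ŷ) = N²·Var(ȳ) = N²·(1 − n/N)·s²/n.
f = 30/942 = 0.03184713; Var(ȳ) = 0.96815287·206/30 = 6.647983.
Var(Ŷ) = 942² · 6.647983 = 5.8991808 × 10^6.
SE(Ŷ) = √(5.8991808 × 10^6) = 2428.8.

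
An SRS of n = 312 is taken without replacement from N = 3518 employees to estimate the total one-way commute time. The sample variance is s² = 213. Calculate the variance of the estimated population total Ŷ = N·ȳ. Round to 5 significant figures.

7.6999 × 10^6

Var(Ŷ) = N²·Var(ȳ) = N²·(1 − n/N)·s²/n.
f = 312/3518 = 0.08868675; Var(ȳ) = 0.91131325·213/312 = 0.62214654.
Var(Ŷ) = 3518² · 0.62214654 = 7.6998872 × 10^6.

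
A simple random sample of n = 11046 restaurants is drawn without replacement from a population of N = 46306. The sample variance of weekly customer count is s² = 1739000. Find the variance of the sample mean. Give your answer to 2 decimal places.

Under SRS without replacement, Var(ȳ) = (1 − f)·s²/n with f = n/N = 11046/46306 = 0.23854360.
Var(ȳ) = (1 − 0.23854360)·1739000/11046 = 0.76145640·157.43255 = 119.87803.

119.88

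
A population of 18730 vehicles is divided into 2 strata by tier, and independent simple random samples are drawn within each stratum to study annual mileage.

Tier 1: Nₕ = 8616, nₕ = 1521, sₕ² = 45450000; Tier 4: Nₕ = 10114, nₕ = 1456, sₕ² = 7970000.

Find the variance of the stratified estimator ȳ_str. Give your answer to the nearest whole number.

Var(ȳ_str) = Σₕ Wₕ²(1 − fₕ)sₕ²/nₕ with Wₕ = Nₕ/N, N = 18730.
Tier 1: Wₕ = 0.46001068; term = 0.46001068²·(1 − 0.17653203)·45450000/1521 = 5206.9956.
Tier 4: Wₕ = 0.53998932; term = 0.53998932²·(1 − 0.14395887)·7970000/1456 = 1366.3499.
Sum = 6573.3455.

6573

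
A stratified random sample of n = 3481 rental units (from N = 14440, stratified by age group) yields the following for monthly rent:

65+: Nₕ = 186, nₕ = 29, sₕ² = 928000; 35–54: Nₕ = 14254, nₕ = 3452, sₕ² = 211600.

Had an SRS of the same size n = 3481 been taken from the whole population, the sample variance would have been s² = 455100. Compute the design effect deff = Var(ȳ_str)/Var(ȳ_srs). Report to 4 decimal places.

0.5014

Var(ȳ_str) = Σ Wₕ²(1−fₕ)sₕ²/nₕ with Wₕ = Nₕ/14440:
  65+: (186/14440)²·(1−29/186)·928000/29 = 4.4815494
  35–54: (14254/14440)²·(1−3452/14254)·211600/3452 = 45.263842
  → Var(ȳ_str) = 49.745391.
Var(ȳ_srs) = (1 − 3481/14440)·455100/3481 = 99.221673.
deff = 49.745391 / 99.221673 = 0.5014.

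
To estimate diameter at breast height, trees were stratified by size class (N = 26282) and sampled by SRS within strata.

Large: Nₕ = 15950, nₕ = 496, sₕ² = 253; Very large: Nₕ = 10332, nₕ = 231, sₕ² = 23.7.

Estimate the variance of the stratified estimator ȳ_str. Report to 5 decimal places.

Var(ȳ_str) = Σₕ Wₕ²(1 − fₕ)sₕ²/nₕ with Wₕ = Nₕ/N, N = 26282.
Large: Wₕ = 0.60687923; term = 0.60687923²·(1 − 0.03109718)·253/496 = 0.18202189.
Very large: Wₕ = 0.39312077; term = 0.39312077²·(1 − 0.02235772)·23.7/231 = 0.015501307.
Sum = 0.1975232.

0.19752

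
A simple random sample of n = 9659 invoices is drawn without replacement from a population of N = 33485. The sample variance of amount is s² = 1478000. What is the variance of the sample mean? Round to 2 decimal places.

108.88

Under SRS without replacement, Var(ȳ) = (1 − f)·s²/n with f = n/N = 9659/33485 = 0.28845752.
Var(ȳ) = (1 − 0.28845752)·1478000/9659 = 0.71154248·153.01791 = 108.87874.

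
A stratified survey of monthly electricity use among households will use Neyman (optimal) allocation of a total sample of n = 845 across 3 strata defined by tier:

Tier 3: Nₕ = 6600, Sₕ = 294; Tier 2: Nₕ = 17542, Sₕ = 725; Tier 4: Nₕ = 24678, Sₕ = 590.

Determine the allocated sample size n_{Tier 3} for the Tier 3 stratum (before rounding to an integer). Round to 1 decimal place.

56.1

Neyman allocation: nₕ = n·NₕSₕ / Σⱼ NⱼSⱼ.
Σ NⱼSⱼ = 6600·294 + 17542·725 + 24678·590 = 2.921837 × 10^7.
n_{Tier 3} = 845·6600·294 / (2.921837 × 10^7) = 56.1.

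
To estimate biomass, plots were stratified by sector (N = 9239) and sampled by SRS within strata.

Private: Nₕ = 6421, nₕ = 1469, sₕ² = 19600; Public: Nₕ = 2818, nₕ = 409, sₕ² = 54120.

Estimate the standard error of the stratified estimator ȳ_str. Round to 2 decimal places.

Var(ȳ_str) = Σₕ Wₕ²(1 − fₕ)sₕ²/nₕ with Wₕ = Nₕ/N, N = 9239.
Private: Wₕ = 0.69498864; term = 0.69498864²·(1 − 0.22878056)·19600/1469 = 4.9701288.
Public: Wₕ = 0.30501136; term = 0.30501136²·(1 − 0.14513840)·54120/409 = 10.523552.
Sum = 15.493681.
SE = √(15.493681) = 3.94.

3.94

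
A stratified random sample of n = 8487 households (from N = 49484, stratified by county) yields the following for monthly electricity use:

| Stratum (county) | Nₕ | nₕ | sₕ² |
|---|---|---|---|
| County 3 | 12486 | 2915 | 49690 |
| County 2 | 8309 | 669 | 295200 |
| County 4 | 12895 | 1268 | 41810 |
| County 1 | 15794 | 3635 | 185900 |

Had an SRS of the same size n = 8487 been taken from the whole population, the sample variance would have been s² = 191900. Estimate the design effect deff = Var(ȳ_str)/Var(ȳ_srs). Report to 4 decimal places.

0.9769

Var(ȳ_str) = Σ Wₕ²(1−fₕ)sₕ²/nₕ with Wₕ = Nₕ/49484:
  County 3: (12486/49484)²·(1−2915/12486)·49690/2915 = 0.83191985
  County 2: (8309/49484)²·(1−669/8309)·295200/669 = 11.439387
  County 4: (12895/49484)²·(1−1268/12895)·41810/1268 = 2.0189257
  County 1: (15794/49484)²·(1−3635/15794)·185900/3635 = 4.0108403
  → Var(ȳ_str) = 18.301073.
Var(ȳ_srs) = (1 − 8487/49484)·191900/8487 = 18.733031.
deff = 18.301073 / 18.733031 = 0.9769.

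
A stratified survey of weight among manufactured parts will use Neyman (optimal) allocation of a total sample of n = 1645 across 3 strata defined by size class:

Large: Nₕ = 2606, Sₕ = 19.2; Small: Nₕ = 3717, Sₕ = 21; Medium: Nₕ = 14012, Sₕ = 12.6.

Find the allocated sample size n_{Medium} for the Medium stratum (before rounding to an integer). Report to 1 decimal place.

Neyman allocation: nₕ = n·NₕSₕ / Σⱼ NⱼSⱼ.
Σ NⱼSⱼ = 2606·19.2 + 3717·21 + 14012·12.6 = 304643.4.
n_{Medium} = 1645·14012·12.6 / 304643.4 = 953.3.

953.3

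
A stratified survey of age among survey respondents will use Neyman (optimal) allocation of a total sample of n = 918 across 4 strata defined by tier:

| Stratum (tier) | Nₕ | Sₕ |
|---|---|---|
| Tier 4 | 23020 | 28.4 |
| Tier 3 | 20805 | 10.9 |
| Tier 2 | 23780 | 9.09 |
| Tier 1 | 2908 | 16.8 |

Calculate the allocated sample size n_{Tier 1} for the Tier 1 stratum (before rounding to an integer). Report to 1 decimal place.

39.1

Neyman allocation: nₕ = n·NₕSₕ / Σⱼ NⱼSⱼ.
Σ NⱼSⱼ = 23020·28.4 + 20805·10.9 + 23780·9.09 + 2908·16.8 = 1.1455571 × 10^6.
n_{Tier 1} = 918·2908·16.8 / (1.1455571 × 10^6) = 39.1.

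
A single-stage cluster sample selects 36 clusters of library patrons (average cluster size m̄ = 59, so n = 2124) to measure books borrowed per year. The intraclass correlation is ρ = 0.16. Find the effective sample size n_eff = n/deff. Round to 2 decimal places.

206.61

deff = 1 + (59 − 1)·0.16 = 1 + 9.28 = 10.28.
n_eff = 2124 / 10.28 = 206.61.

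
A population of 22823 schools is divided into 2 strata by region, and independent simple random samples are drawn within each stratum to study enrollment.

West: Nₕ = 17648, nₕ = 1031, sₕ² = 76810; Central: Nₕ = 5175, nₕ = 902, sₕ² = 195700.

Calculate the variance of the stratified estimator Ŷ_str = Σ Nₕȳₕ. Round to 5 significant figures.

2.6645 × 10^10

Var(Ŷ_str) = Σₕ Nₕ²(1 − fₕ)sₕ²/nₕ.
West: 17648²·(1 − 1031/17648)·76810/1031 = 2.1847775 × 10^10.
Central: 5175²·(1 − 902/5175)·195700/902 = 4.7976387 × 10^9.
Sum = 2.6645414 × 10^10.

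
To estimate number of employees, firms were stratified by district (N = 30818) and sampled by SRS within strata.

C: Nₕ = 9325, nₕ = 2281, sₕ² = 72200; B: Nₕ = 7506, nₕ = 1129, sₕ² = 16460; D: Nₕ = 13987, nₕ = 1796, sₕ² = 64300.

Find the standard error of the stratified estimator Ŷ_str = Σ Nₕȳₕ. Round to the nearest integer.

94243

Var(Ŷ_str) = Σₕ Nₕ²(1 − fₕ)sₕ²/nₕ.
C: 9325²·(1 − 2281/9325)·72200/2281 = 2.0791226 × 10^9.
B: 7506²·(1 − 1129/7506)·16460/1129 = 6.9784804 × 10^8.
D: 13987²·(1 − 1796/13987)·64300/1796 = 6.1047593 × 10^9.
Sum = 8.8817299 × 10^9.
SE = √(8.8817299 × 10^9) = 94243.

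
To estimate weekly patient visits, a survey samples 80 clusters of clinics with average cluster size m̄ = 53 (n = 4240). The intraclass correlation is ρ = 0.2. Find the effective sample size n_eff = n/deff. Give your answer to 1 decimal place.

deff = 1 + (53 − 1)·0.2 = 1 + 10.4 = 11.4.
n_eff = 4240 / 11.4 = 371.9.

371.9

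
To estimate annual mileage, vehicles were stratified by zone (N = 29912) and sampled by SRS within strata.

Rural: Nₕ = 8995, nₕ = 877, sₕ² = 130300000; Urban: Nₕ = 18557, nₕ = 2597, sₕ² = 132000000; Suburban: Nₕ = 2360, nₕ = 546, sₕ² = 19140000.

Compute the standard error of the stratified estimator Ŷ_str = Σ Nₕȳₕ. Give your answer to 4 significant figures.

5.104 × 10^6

Var(Ŷ_str) = Σₕ Nₕ²(1 − fₕ)sₕ²/nₕ.
Rural: 8995²·(1 − 877/8995)·130300000/877 = 1.0849133 × 10^13.
Urban: 18557²·(1 − 2597/18557)·132000000/2597 = 1.5053678 × 10^13.
Suburban: 2360²·(1 − 546/2360)·19140000/546 = 1.5007162 × 10^11.
Sum = 2.6052883 × 10^13.
SE = √(2.6052883 × 10^13) = 5.104 × 10^6.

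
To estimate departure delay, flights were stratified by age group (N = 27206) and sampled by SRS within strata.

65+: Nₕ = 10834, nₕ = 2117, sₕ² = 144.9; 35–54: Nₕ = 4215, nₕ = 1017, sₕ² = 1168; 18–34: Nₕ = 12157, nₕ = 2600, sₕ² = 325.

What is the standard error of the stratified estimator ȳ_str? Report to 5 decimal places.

Var(ȳ_str) = Σₕ Wₕ²(1 − fₕ)sₕ²/nₕ with Wₕ = Nₕ/N, N = 27206.
65+: Wₕ = 0.39822098; term = 0.39822098²·(1 − 0.19540336)·144.9/2117 = 0.0087332123.
35–54: Wₕ = 0.15492906; term = 0.15492906²·(1 − 0.24128114)·1168/1017 = 0.020915514.
18–34: Wₕ = 0.44684996; term = 0.44684996²·(1 − 0.21386855)·325/2600 = 0.019621338.
Sum = 0.049270064.
SE = √(0.049270064) = 0.22197.

0.22197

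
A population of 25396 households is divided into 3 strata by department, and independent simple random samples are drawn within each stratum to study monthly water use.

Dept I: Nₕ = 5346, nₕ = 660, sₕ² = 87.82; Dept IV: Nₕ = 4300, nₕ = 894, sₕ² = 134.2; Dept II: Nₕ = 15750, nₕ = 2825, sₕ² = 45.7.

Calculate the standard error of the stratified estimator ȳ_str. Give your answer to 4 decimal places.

0.1170

Var(ȳ_str) = Σₕ Wₕ²(1 − fₕ)sₕ²/nₕ with Wₕ = Nₕ/N, N = 25396.
Dept I: Wₕ = 0.21050559; term = 0.21050559²·(1 − 0.12345679)·87.82/660 = 0.0051683284.
Dept IV: Wₕ = 0.16931800; term = 0.16931800²·(1 − 0.20790698)·134.2/894 = 0.0034087681.
Dept II: Wₕ = 0.62017641; term = 0.62017641²·(1 − 0.17936508)·45.7/2825 = 0.0051059696.
Sum = 0.013683066.
SE = √(0.013683066) = 0.1170.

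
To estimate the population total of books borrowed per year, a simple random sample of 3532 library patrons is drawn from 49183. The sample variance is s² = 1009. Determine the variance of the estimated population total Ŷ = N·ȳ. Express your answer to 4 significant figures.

Var(Ŷ) = N²·Var(ȳ) = N²·(1 − n/N)·s²/n.
f = 3532/49183 = 0.07181343; Var(ȳ) = 0.92818657·1009/3532 = 0.26515862.
Var(Ŷ) = 49183² · 0.26515862 = 6.4141008 × 10^8.

6.414 × 10^8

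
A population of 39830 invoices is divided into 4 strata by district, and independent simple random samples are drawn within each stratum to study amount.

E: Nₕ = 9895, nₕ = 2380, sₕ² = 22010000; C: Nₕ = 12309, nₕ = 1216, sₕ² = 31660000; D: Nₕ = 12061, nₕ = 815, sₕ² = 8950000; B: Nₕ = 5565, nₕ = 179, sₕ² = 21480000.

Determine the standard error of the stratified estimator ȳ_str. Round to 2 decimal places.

Var(ȳ_str) = Σₕ Wₕ²(1 − fₕ)sₕ²/nₕ with Wₕ = Nₕ/N, N = 39830.
E: Wₕ = 0.24843083; term = 0.24843083²·(1 − 0.24052552)·22010000/2380 = 433.47819.
C: Wₕ = 0.30903841; term = 0.30903841²·(1 − 0.09878950)·31660000/1216 = 2240.9311.
D: Wₕ = 0.30281195; term = 0.30281195²·(1 − 0.06757317)·8950000/815 = 938.91486.
B: Wₕ = 0.13971880; term = 0.13971880²·(1 − 0.03216532)·21480000/179 = 2267.2121.
Sum = 5880.5363.
SE = √(5880.5363) = 76.68.

76.68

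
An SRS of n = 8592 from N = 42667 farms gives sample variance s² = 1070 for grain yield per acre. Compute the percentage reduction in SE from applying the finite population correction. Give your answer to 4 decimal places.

10.6341

f = n/N = 8592/42667 = 0.20137343.
SE_no-fpc = √(s²/n) = 0.35289439; SE_fpc = √((1−f)s²/n) = 0.31536728.
Ratio = √(1−f) = 0.89365909. Reduction = 100·(1 − 0.89365909) = 10.6341%.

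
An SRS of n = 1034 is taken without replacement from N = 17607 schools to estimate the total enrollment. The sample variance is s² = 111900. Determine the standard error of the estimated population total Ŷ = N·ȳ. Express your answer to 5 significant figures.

Var(Ŷ) = N²·Var(ȳ) = N²·(1 − n/N)·s²/n.
f = 1034/17607 = 0.05872664; Var(ȳ) = 0.94127336·111900/1034 = 101.86508.
Var(Ŷ) = 17607² · 101.86508 = 3.1578832 × 10^10.
SE(Ŷ) = √(3.1578832 × 10^10) = 177700.

177700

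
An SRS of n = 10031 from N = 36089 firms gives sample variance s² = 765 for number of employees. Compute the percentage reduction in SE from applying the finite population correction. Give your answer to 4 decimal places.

f = n/N = 10031/36089 = 0.27795173.
SE_no-fpc = √(s²/n) = 0.27615862; SE_fpc = √((1−f)s²/n) = 0.23466143.
Ratio = √(1−f) = 0.84973423. Reduction = 100·(1 − 0.84973423) = 15.0266%.

15.0266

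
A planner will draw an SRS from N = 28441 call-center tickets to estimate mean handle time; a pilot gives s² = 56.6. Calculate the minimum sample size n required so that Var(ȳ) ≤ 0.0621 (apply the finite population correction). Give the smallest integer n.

884

Without fpc, n₀ = s²/D = 56.6/0.0621 = 911.4332.
With fpc, (1 − n/N)·s²/n ≤ D requires n ≥ n₀/(1 + n₀/N) = 911.4332/(1 + 911.4332/28441) = 883.1320.
Rounding up, n = 884.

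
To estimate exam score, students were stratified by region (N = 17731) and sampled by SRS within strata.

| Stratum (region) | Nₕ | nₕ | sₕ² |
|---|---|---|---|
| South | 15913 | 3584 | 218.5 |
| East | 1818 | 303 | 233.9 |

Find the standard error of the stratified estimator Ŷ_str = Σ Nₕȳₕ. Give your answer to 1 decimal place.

Var(Ŷ_str) = Σₕ Nₕ²(1 − fₕ)sₕ²/nₕ.
South: 15913²·(1 − 3584/15913)·218.5/3584 = 1.1960886 × 10^7.
East: 1818²·(1 − 303/1818)·233.9/303 = 2.126151 × 10^6.
Sum = 1.4087037 × 10^7.
SE = √(1.4087037 × 10^7) = 3753.3.

3753.3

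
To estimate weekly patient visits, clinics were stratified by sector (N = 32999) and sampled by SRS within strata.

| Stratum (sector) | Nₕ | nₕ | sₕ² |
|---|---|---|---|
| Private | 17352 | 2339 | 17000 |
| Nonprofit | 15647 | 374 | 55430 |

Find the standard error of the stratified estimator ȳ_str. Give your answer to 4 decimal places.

Var(ȳ_str) = Σₕ Wₕ²(1 − fₕ)sₕ²/nₕ with Wₕ = Nₕ/N, N = 32999.
Private: Wₕ = 0.52583412; term = 0.52583412²·(1 − 0.13479714)·17000/2339 = 1.7387381.
Nonprofit: Wₕ = 0.47416588; term = 0.47416588²·(1 − 0.02390235)·55430/374 = 32.525737.
Sum = 34.264475.
SE = √(34.264475) = 5.8536.

5.8536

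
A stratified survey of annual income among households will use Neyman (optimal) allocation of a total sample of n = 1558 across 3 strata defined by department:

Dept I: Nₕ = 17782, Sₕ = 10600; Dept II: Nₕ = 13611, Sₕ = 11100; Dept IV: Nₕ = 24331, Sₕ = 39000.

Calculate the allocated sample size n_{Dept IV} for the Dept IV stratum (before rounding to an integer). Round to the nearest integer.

1147

Neyman allocation: nₕ = n·NₕSₕ / Σⱼ NⱼSⱼ.
Σ NⱼSⱼ = 17782·10600 + 13611·11100 + 24331·39000 = 1.2884803 × 10^9.
n_{Dept IV} = 1558·24331·39000 / (1.2884803 × 10^9) = 1147.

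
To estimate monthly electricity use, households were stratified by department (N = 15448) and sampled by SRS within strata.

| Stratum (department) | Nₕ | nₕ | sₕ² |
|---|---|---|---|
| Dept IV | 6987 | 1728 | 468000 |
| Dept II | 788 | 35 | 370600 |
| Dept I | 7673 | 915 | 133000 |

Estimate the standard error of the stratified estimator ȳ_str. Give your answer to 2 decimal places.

9.98

Var(ȳ_str) = Σₕ Wₕ²(1 − fₕ)sₕ²/nₕ with Wₕ = Nₕ/N, N = 15448.
Dept IV: Wₕ = 0.45229156; term = 0.45229156²·(1 − 0.24731644)·468000/1728 = 41.701484.
Dept II: Wₕ = 0.05100984; term = 0.05100984²·(1 − 0.04441624)·370600/35 = 26.327768.
Dept I: Wₕ = 0.49669860; term = 0.49669860²·(1 − 0.11924932)·133000/915 = 31.584166.
Sum = 99.613418.
SE = √(99.613418) = 9.98.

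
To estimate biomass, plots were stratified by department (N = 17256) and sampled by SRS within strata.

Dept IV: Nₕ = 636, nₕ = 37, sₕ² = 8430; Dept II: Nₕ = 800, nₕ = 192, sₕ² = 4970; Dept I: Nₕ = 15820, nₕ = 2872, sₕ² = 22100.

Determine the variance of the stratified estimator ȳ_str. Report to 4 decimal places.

5.6272

Var(ȳ_str) = Σₕ Wₕ²(1 − fₕ)sₕ²/nₕ with Wₕ = Nₕ/N, N = 17256.
Dept IV: Wₕ = 0.03685675; term = 0.03685675²·(1 − 0.05817610)·8430/37 = 0.29149394.
Dept II: Wₕ = 0.04636069; term = 0.04636069²·(1 − 0.24000000)·4970/192 = 0.04228326.
Dept I: Wₕ = 0.91678257; term = 0.91678257²·(1 − 0.18154235)·22100/2872 = 5.2934248.
Sum = 5.627202.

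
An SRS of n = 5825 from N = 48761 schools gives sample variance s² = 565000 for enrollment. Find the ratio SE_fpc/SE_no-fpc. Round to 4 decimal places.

f = n/N = 5825/48761 = 0.11946022.
SE_no-fpc = √(s²/n) = 9.8486399; SE_fpc = √((1−f)s²/n) = 9.2416762.
Ratio = √(1−f) = 0.93837081.

0.9384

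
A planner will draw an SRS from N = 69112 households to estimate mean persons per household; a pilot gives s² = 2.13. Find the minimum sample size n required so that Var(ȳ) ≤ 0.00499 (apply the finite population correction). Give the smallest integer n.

425

Without fpc, n₀ = s²/D = 2.13/0.00499 = 426.8537.
With fpc, (1 − n/N)·s²/n ≤ D requires n ≥ n₀/(1 + n₀/N) = 426.8537/(1 + 426.8537/69112) = 424.2335.
Rounding up, n = 425.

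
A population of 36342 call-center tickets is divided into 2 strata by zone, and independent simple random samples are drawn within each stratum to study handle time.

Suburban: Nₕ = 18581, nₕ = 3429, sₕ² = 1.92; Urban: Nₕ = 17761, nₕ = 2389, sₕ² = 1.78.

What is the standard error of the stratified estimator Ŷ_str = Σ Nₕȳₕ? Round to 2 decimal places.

600.89

Var(Ŷ_str) = Σₕ Nₕ²(1 − fₕ)sₕ²/nₕ.
Suburban: 18581²·(1 − 3429/18581)·1.92/3429 = 157642.31.
Urban: 17761²·(1 − 2389/17761)·1.78/2389 = 203423.74.
Sum = 361066.05.
SE = √(361066.05) = 600.89.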